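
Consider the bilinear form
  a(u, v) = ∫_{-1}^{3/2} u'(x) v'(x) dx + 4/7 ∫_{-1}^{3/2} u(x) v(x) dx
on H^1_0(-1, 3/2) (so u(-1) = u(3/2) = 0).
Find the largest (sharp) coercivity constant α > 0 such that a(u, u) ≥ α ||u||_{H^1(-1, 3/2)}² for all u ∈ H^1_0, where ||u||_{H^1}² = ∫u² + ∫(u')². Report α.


α = 4*(25 + 7*π^2)/(7*(25 + 4*π^2))

Coercivity of a(·,·) on H^1_0(-1, 3/2) means a(u, u) ≥ α ||u||_{H^1}² for every u ∈ H^1_0.
The interval has length L = 5/2, and Poincaré/coercivity depend only on L. Here a(u, u) = ∫(u')² + (4/7)·∫u².
Here 0 < c = 4/7 < 1. The condition a(u,u) ≥ α||u||_{H^1}² reads (1−α)∫(u')² ≥ (α−c)∫u². Any admissible α is ≤ 1 (rapidly oscillating u have ∫u²/∫(u')² → 0), and α = 1 would force 0 ≥ (1−c)∫u², impossible since c < 1; so 1−α > 0. By the sharp Poincaré inequality on H^1_0 of an interval of length L, ∫(u')² ≥ (π/L)²∫u² with equality for the first sine mode sin(π(x−x₀)/L) (x₀ the left endpoint), so the inequality holds for all u iff (1−α)(π/L)² ≥ α − c, i.e. α ≤ ((π/L)² + c)/((π/L)² + 1) = (1 + c(L/π)²)/(1 + (L/π)²). With (π/L)² = 4*π^2/25 and c = 4/7, the largest admissible constant is α = ((π/L)² + c)/((π/L)² + 1).
Simplifying, α = 4*(25 + 7*π^2)/(7*(25 + 4*π^2)).


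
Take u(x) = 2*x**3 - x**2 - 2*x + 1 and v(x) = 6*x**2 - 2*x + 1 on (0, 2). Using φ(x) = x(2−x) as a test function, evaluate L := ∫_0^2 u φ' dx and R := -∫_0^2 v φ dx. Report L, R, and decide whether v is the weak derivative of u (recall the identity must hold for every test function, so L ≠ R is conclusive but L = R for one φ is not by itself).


LHS = -64/15, RHS = -124/15. No, v is not the weak derivative of u.

u(x) = 2*x**3 - x**2 - 2*x + 1, classical derivative u'(x) = 6*x**2 - 2*x - 2.
φ(x) = x(2−x), so φ'(x) = 2 - 2*x.
Note φ(0) = φ(2) = 0, so the boundary term u·φ vanishes.
LHS = ∫_0^2 u(x) φ'(x) dx = ∫_0^2 (-4*x^4 + 6*x^3 + 2*x^2 - 6*x + 2) dx. Term by term:
  ∫_0^2 -4*x^4 dx = -128/5;  ∫_0^2 6*x^3 dx = 24;  ∫_0^2 2*x^2 dx = 16/3;
  ∫_0^2 -6*x dx = -12;  ∫_0^2 2 dx = 4.
Sum: -128/5 + 24 + 16/3 − 12 + 4 = -64/15.
So LHS = -64/15.
∫_0^2 v(x) φ(x) dx = ∫_0^2 (-6*x^4 + 14*x^3 - 5*x^2 + 2*x) dx. Term by term:
  ∫_0^2 -6*x^4 dx = -192/5;  ∫_0^2 14*x^3 dx = 56;  ∫_0^2 -5*x^2 dx = -40/3;
  ∫_0^2 2*x dx = 4.
Sum: -192/5 + 56 − 40/3 + 4 = 124/15.
So RHS = -∫_0^2 v(x) φ(x) dx = -124/15.
LHS − RHS = 4 ≠ 0, so the identity fails.
(For a valid weak derivative the identity must hold for EVERY test function, in particular this one. The failure shows v is NOT the weak derivative of u.)
Correct weak derivative would be u'(x) = 6*x**2 - 2*x - 2.


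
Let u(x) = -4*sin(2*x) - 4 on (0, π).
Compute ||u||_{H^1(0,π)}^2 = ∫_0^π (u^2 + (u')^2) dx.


||u||_{H^1(0,π)}^2 = 56*π

u'(x) = -8*cos(2*x).
Expand u² and (u')² and integrate term by term on (0, π), using: for integers n ≥ 1, ∫_0^π sin²(nx) dx = ∫_0^π cos²(nx) dx = π/2; for n ≠ n', ∫_0^π sin(nx)sin(n'x) dx = ∫_0^π cos(nx)cos(n'x) dx = 0; and by product-to-sum, ∫_0^π sin(nx)cos(n'x) dx = ½∫_0^π [sin((n+n')x) + sin((n−n')x)] dx, which is 0 when n+n' is even and 2n/(n²−n'²) when n+n' is odd (it need not vanish on (0, π)). For the constant mode: ∫_0^π 1 dx = π, ∫_0^π cos(nx) dx = 0, ∫_0^π sin(nx) dx = (1−(−1)^n)/n.
  u² squared terms: (-4)²·∫1 dx = 16·π = 16*π;  (-4)²·∫sin(2x)² dx = 16·π/2 = 8*π.
  u² cross terms: 2·(-4)·(-4)·∫1·sin(2x) dx = 32·(0) = 0.
  So ∫_0^π u² dx = 16*π + 8*π + 0 = 24*π.
  (u')² squared terms: (-8)²·∫cos(2x)² dx = 64·π/2 = 32*π.
  So ∫_0^π (u')² dx = 32*π.
||u||_{H^1}^2 = (24*π) + (32*π) = 56*π.


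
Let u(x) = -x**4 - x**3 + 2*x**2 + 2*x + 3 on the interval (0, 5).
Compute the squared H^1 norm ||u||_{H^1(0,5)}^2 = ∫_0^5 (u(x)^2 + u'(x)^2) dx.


||u||_{H^1}^2 = 120610205/252

The H^1 norm (squared) on an interval (0, L) is
  ||u||_{H^1}^2 = ∫_0^L u(x)^2 dx + ∫_0^L u'(x)^2 dx.
Compute u'(x) = -4*x**3 - 3*x**2 + 4*x + 2.
Then u(x)^2 = x**8 + 2*x**7 - 3*x**6 - 8*x**5 - 6*x**4 + 2*x**3 + 16*x**2 + 12*x + 9 and u'(x)^2 = 16*x**6 + 24*x**5 - 23*x**4 - 40*x**3 + 4*x**2 + 16*x + 4.
Integrate each monomial from 0 to 5 using ∫_0^5 c·x^n dx = c·5^(n+1)/(n+1):
  ∫_0^5 u(x)^2 dx = ∫_0^5 (x^8 + 2*x^7 - 3*x^6 - 8*x^5 - 6*x^4 + 2*x^3 + 16*x^2 + 12*x + 9) dx. Term by term:
    ∫_0^5 x^8 dx = 1953125/9;  ∫_0^5 2*x^7 dx = 390625/4;  ∫_0^5 -3*x^6 dx = -234375/7;
    ∫_0^5 -8*x^5 dx = -62500/3;  ∫_0^5 -6*x^4 dx = -3750;  ∫_0^5 2*x^3 dx = 625/2;
    ∫_0^5 16*x^2 dx = 2000/3;  ∫_0^5 12*x dx = 150;  ∫_0^5 9 dx = 45.
  Sum: 1953125/9 + 390625/4 − 234375/7 − 62500/3 − 3750 + 625/2 + 2000/3 + 150 + 45 = 64960265/252.
  ∫_0^5 u'(x)^2 dx = ∫_0^5 (16*x^6 + 24*x^5 - 23*x^4 - 40*x^3 + 4*x^2 + 16*x + 4) dx. Term by term:
    ∫_0^5 16*x^6 dx = 1250000/7;  ∫_0^5 24*x^5 dx = 62500;  ∫_0^5 -23*x^4 dx = -14375;
    ∫_0^5 -40*x^3 dx = -6250;  ∫_0^5 4*x^2 dx = 500/3;  ∫_0^5 16*x dx = 200;
    ∫_0^5 4 dx = 20.
  Sum: 1250000/7 + 62500 − 14375 − 6250 + 500/3 + 200 + 20 = 4637495/21.
Adding: ||u||_{H^1}^2 = 64960265/252 + 4637495/21 = 120610205/252.


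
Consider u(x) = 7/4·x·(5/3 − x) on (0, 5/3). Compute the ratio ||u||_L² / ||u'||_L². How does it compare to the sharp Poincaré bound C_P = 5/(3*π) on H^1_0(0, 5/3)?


||u||_L² / ||u'||_L² = sqrt(10)/6 < C_P = 5/(3*π).

u(x) = 7/4·x·(5/3 − x), so u'(x) = 35/12 - 7*x/2.
u(x) = 7/4·x·(5/3 − x) vanishes at x = 0 and x = 5/3, so u ∈ H^1_0(0, 5/3). Differentiate via the product rule and integrate the resulting polynomials term by term.
  ∫_0^5/3 u² dx = ∫_0^5/3 (49*x^4/16 - 245*x^3/24 + 1225*x^2/144) dx. Term by term:
    ∫_0^5/3 49*x^4/16 dx = 30625/3888;  ∫_0^5/3 -245*x^3/24 dx = -153125/7776;  ∫_0^5/3 1225*x^2/144 dx = 153125/11664.
  Sum: 30625/3888 − 153125/7776 + 153125/11664 = 30625/23328.
  ∫_0^5/3 (u')² dx = ∫_0^5/3 (49*x^2/4 - 245*x/12 + 1225/144) dx. Term by term:
    ∫_0^5/3 49*x^2/4 dx = 6125/324;  ∫_0^5/3 -245*x/12 dx = -6125/216;  ∫_0^5/3 1225/144 dx = 6125/432.
  Sum: 6125/324 − 6125/216 + 6125/432 = 6125/1296.
∫_0^5/3 u² dx = 30625/23328, so ||u||_L² = 175*sqrt(2)/216.
∫_0^5/3 (u')² dx = 6125/1296, so ||u'||_L² = 35*sqrt(5)/36.
Ratio ||u||_L² / ||u'||_L² = sqrt(10)/6.
Sharp Poincaré constant on H^1_0(0, 5/3) is C_P = L/π = 5/(3*π), achieved by sin(3*π/5·x).
A polynomial bump cannot attain the sharp Poincaré constant (only the first sine eigenfunction does), so the ratio is strictly less than C_P, consistent with ||u||_L² ≤ C_P ||u'||_L².


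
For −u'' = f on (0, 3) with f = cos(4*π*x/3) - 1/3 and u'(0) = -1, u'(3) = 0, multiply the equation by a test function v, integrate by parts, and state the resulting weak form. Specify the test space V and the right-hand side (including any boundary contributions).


V = H^1(0, 3) (v unrestricted at boundary; u is determined up to an additive constant); weak form: ∫_0^3 u'v' dx = ∫_0^3 (cos(4*π*x/3) - 1/3) v dx + v(0) for all v ∈ V.

Multiply both sides by a test function v and integrate from 0 to 3:
  ∫_0^3 −u''(x) v(x) dx = ∫_0^3 f(x) v(x) dx.
Integrate the LHS by parts once:
  ∫_0^3 −u'' v dx = −[u'(x) v(x)]_0^3 + ∫_0^3 u'(x) v'(x) dx.
Thus ∫_0^3 u'(x) v'(x) dx = ∫_0^3 f(x) v(x) dx + [u'(x) v(x)]_0^3.
Choose V so that boundary terms are either known or forced to vanish.
u has inhomogeneous Neumann u'(0) = -1, u'(3) = 0. [u' v]_0^3 = (0)·v(3) − (-1)·v(0) = v(0). Take V = H^1(0, 3); boundary term becomes part of RHS.
Weak formulation: find u (satisfying any essential BC) such that ∫_0^3 u'(x) v'(x) dx = ∫_0^3 f v dx + v(0) for all v ∈ V (Neumann data are natural BCs: they enter the RHS as boundary terms).
Substituting f(x) = cos(4*π*x/3) - 1/3, the right-hand side is ∫_0^3 (cos(4*π*x/3) - 1/3) v dx + v(0).
Compatibility check (pure Neumann): taking v ≡ 1 ∈ V gives 0 = ∫_0^3 f dx + (0) − (-1), i.e. ∫_0^3 f dx must equal u'(0) − u'(3) = -1. Indeed ∫_0^3 (cos(4*π*x/3) - 1/3) dx = -1, so the data are compatible. The solution is then unique only up to an additive constant (fix it e.g. by requiring ∫_0^3 u dx = 0).


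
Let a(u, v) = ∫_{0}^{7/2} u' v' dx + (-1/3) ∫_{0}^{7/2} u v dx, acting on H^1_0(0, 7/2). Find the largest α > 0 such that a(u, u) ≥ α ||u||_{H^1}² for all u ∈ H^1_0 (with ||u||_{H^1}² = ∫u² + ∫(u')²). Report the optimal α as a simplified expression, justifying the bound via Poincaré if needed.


α = (-49 + 12*π^2)/(3*(4*π^2 + 49))

Coercivity of a(·,·) on H^1_0(0, 7/2) means a(u, u) ≥ α ||u||_{H^1}² for every u ∈ H^1_0.
The interval has length L = 7/2, and Poincaré/coercivity depend only on L. Here a(u, u) = ∫(u')² + (-1/3)·∫u².
Here c = -1/3 < 0 with |c| < (π/L)² = 4*π^2/49, so coercivity still holds. The condition a(u,u) ≥ α||u||_{H^1}² reads (1−α)∫(u')² ≥ (α−c)∫u². Any admissible α is ≤ 1 (rapidly oscillating u have ∫u²/∫(u')² → 0), and α = 1 would force 0 ≥ (1−c)∫u², impossible since c < 1; so 1−α > 0. By the sharp Poincaré inequality on H^1_0 of an interval of length L, ∫(u')² ≥ (π/L)²∫u² with equality for the first sine mode sin(π(x−x₀)/L) (x₀ the left endpoint), so the inequality holds for all u iff (1−α)(π/L)² ≥ α − c, i.e. α ≤ ((π/L)² + c)/((π/L)² + 1) = (1 + c(L/π)²)/(1 + (L/π)²). (Direct route, valid since c ≤ 0: Poincaré gives c∫u² ≥ c(L/π)²∫(u')², so a(u,u) ≥ (1 + c(L/π)²)∫(u')², while ||u||_{H^1}² ≤ (1 + (L/π)²)∫(u')²; dividing yields the same α.) With (π/L)² = 4*π^2/49 and c = -1/3, the largest admissible constant is α = ((π/L)² + c)/((π/L)² + 1).
Simplifying, α = (-49 + 12*π^2)/(3*(4*π^2 + 49)).


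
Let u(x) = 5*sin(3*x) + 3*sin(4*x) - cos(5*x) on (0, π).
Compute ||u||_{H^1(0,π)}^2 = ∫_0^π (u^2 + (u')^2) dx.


||u||_{H^1(0,π)}^2 = 416/3 + 429*π/2

u'(x) = 5*sin(5*x) + 15*cos(3*x) + 12*cos(4*x).
Expand u² and (u')² and integrate term by term on (0, π), using: for integers n ≥ 1, ∫_0^π sin²(nx) dx = ∫_0^π cos²(nx) dx = π/2; for n ≠ n', ∫_0^π sin(nx)sin(n'x) dx = ∫_0^π cos(nx)cos(n'x) dx = 0; and by product-to-sum, ∫_0^π sin(nx)cos(n'x) dx = ½∫_0^π [sin((n+n')x) + sin((n−n')x)] dx, which is 0 when n+n' is even and 2n/(n²−n'²) when n+n' is odd (it need not vanish on (0, π)).
  u² squared terms: (-1)²·∫cos(5x)² dx = 1·π/2 = π/2;  (3)²·∫sin(4x)² dx = 9·π/2 = 9*π/2;  (5)²·∫sin(3x)² dx = 25·π/2 = 25*π/2.
  u² cross terms: 2·(-1)·(3)·∫cos(5x)·sin(4x) dx = -6·(-8/9) = 16/3;  2·(-1)·(5)·∫cos(5x)·sin(3x) dx = -10·(0) = 0;  2·(3)·(5)·∫sin(4x)·sin(3x) dx = 30·(0) = 0.
  So ∫_0^π u² dx = π/2 + 9*π/2 + 25*π/2 + 16/3 + 0 + 0 = 16/3 + 35*π/2.
  (u')² squared terms: (5)²·∫sin(5x)² dx = 25·π/2 = 25*π/2;  (12)²·∫cos(4x)² dx = 144·π/2 = 72*π;  (15)²·∫cos(3x)² dx = 225·π/2 = 225*π/2.
  (u')² cross terms: 2·(5)·(12)·∫sin(5x)·cos(4x) dx = 120·(10/9) = 400/3;  2·(5)·(15)·∫sin(5x)·cos(3x) dx = 150·(0) = 0;  2·(12)·(15)·∫cos(4x)·cos(3x) dx = 360·(0) = 0.
  So ∫_0^π (u')² dx = 25*π/2 + 72*π + 225*π/2 + 400/3 + 0 + 0 = 400/3 + 197*π.
||u||_{H^1}^2 = (16/3 + 35*π/2) + (400/3 + 197*π) = 416/3 + 429*π/2.


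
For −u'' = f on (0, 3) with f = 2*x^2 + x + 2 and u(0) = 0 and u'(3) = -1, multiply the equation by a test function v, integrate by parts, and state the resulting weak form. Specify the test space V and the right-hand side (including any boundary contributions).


V = {v ∈ H^1(0, 3) : v(0) = 0} (test functions vanish at x = 0 where u is specified); weak form: ∫_0^3 u'v' dx = ∫_0^3 (2*x^2 + x + 2) v dx − v(3) for all v ∈ V.

Multiply both sides by a test function v and integrate from 0 to 3:
  ∫_0^3 −u''(x) v(x) dx = ∫_0^3 f(x) v(x) dx.
Integrate the LHS by parts once:
  ∫_0^3 −u'' v dx = −[u'(x) v(x)]_0^3 + ∫_0^3 u'(x) v'(x) dx.
Thus ∫_0^3 u'(x) v'(x) dx = ∫_0^3 f(x) v(x) dx + [u'(x) v(x)]_0^3.
Choose V so that boundary terms are either known or forced to vanish.
Mixed BC: u(0) = 0 (Dirichlet) and u'(3) = -1 (Neumann). Define V = {v ∈ H^1(0, 3) : v(0) = 0}. Then [u' v]_0^3 = u'(3)·v(3) − u'(0)·0 = − v(3).
Weak formulation: find u (satisfying any essential BC) such that ∫_0^3 u'(x) v'(x) dx = ∫_0^3 f v dx − v(3) for all v ∈ V (Dirichlet at 0 absorbed into V; Neumann datum at x = 3 contributes the boundary term).
Substituting f(x) = 2*x^2 + x + 2, the right-hand side is ∫_0^3 (2*x^2 + x + 2) v dx − v(3).


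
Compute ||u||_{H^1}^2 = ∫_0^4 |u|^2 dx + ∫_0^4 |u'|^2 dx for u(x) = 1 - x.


||u||_{H^1}^2 = 40/3

The H^1 norm (squared) on an interval (0, L) is
  ||u||_{H^1}^2 = ∫_0^L u(x)^2 dx + ∫_0^L u'(x)^2 dx.
Compute u'(x) = -1.
Then u(x)^2 = x**2 - 2*x + 1 and u'(x)^2 = 1.
Integrate each monomial from 0 to 4 using ∫_0^4 c·x^n dx = c·4^(n+1)/(n+1):
  ∫_0^4 u(x)^2 dx = ∫_0^4 (x^2 - 2*x + 1) dx. Term by term:
    ∫_0^4 x^2 dx = 64/3;  ∫_0^4 -2*x dx = -16;  ∫_0^4 1 dx = 4.
  Sum: 64/3 − 16 + 4 = 28/3.
  ∫_0^4 u'(x)^2 dx = ∫_0^4 (1) dx. Term by term:
    ∫_0^4 1 dx = 4.
Adding: ||u||_{H^1}^2 = 28/3 + 4 = 40/3.


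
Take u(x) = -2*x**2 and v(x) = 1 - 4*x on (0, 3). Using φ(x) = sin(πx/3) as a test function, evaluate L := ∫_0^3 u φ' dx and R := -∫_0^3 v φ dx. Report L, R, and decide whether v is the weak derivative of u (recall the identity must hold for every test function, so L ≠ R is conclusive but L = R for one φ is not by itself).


LHS = 36/π, RHS = 30/π. No, v is not the weak derivative of u.

u(x) = -2*x**2, classical derivative u'(x) = -4*x.
φ(x) = sin(πx/3), so φ'(x) = π*cos(π*x/3)/3.
Note φ(0) = φ(3) = 0, so the boundary term u·φ vanishes.
LHS = ∫_0^3 u(x) φ'(x) dx = ∫_0^3 (-2*π*x^2*cos(π*x/3)/3) dx. Term by term:
  ∫_0^3 -2*π*x^2*cos(π*x/3)/3 dx = 36/π.
So LHS = 36/π.
∫_0^3 v(x) φ(x) dx = ∫_0^3 (-4*x*sin(π*x/3) + sin(π*x/3)) dx. Term by term:
  ∫_0^3 -4*x*sin(π*x/3) dx = -36/π;  ∫_0^3 sin(π*x/3) dx = 6/π.
Sum: -36/π + 6/π = -30/π.
So RHS = -∫_0^3 v(x) φ(x) dx = 30/π.
LHS − RHS = 6/π ≠ 0, so the identity fails.
(For a valid weak derivative the identity must hold for EVERY test function, in particular this one. The failure shows v is NOT the weak derivative of u.)
Correct weak derivative would be u'(x) = -4*x.


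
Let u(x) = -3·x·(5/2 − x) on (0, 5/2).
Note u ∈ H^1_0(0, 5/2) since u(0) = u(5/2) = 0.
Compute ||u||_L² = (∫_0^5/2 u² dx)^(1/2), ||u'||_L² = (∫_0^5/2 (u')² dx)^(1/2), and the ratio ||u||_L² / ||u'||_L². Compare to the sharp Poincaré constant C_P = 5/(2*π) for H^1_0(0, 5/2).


||u||_L² / ||u'||_L² = sqrt(10)/4 < C_P = 5/(2*π).

u(x) = -3·x·(5/2 − x), so u'(x) = 6*x - 15/2.
u(x) = -3·x·(5/2 − x) vanishes at x = 0 and x = 5/2, so u ∈ H^1_0(0, 5/2). Differentiate via the product rule and integrate the resulting polynomials term by term.
  ∫_0^5/2 u² dx = ∫_0^5/2 (9*x^4 - 45*x^3 + 225*x^2/4) dx. Term by term:
    ∫_0^5/2 9*x^4 dx = 5625/32;  ∫_0^5/2 -45*x^3 dx = -28125/64;  ∫_0^5/2 225*x^2/4 dx = 9375/32.
  Sum: 5625/32 − 28125/64 + 9375/32 = 1875/64.
  ∫_0^5/2 (u')² dx = ∫_0^5/2 (36*x^2 - 90*x + 225/4) dx. Term by term:
    ∫_0^5/2 36*x^2 dx = 375/2;  ∫_0^5/2 -90*x dx = -1125/4;  ∫_0^5/2 225/4 dx = 1125/8.
  Sum: 375/2 − 1125/4 + 1125/8 = 375/8.
∫_0^5/2 u² dx = 1875/64, so ||u||_L² = 25*sqrt(3)/8.
∫_0^5/2 (u')² dx = 375/8, so ||u'||_L² = 5*sqrt(30)/4.
Ratio ||u||_L² / ||u'||_L² = sqrt(10)/4.
Sharp Poincaré constant on H^1_0(0, 5/2) is C_P = L/π = 5/(2*π), achieved by sin(2*π/5·x).
A polynomial bump cannot attain the sharp Poincaré constant (only the first sine eigenfunction does), so the ratio is strictly less than C_P, consistent with ||u||_L² ≤ C_P ||u'||_L².


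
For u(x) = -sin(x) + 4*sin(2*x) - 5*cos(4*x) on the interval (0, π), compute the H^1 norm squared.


||u||_{H^1(0,π)}^2 = -68/3 + 507*π/2

u'(x) = 20*sin(4*x) - cos(x) + 8*cos(2*x).
Expand u² and (u')² and integrate term by term on (0, π), using: for integers n ≥ 1, ∫_0^π sin²(nx) dx = ∫_0^π cos²(nx) dx = π/2; for n ≠ n', ∫_0^π sin(nx)sin(n'x) dx = ∫_0^π cos(nx)cos(n'x) dx = 0; and by product-to-sum, ∫_0^π sin(nx)cos(n'x) dx = ½∫_0^π [sin((n+n')x) + sin((n−n')x)] dx, which is 0 when n+n' is even and 2n/(n²−n'²) when n+n' is odd (it need not vanish on (0, π)).
  u² squared terms: (-1)²·∫sin(x)² dx = 1·π/2 = π/2;  (-5)²·∫cos(4x)² dx = 25·π/2 = 25*π/2;  (4)²·∫sin(2x)² dx = 16·π/2 = 8*π.
  u² cross terms: 2·(-1)·(-5)·∫sin(x)·cos(4x) dx = 10·(-2/15) = -4/3;  2·(-1)·(4)·∫sin(x)·sin(2x) dx = -8·(0) = 0;  2·(-5)·(4)·∫cos(4x)·sin(2x) dx = -40·(0) = 0.
  So ∫_0^π u² dx = π/2 + 25*π/2 + 8*π − 4/3 + 0 + 0 = -4/3 + 21*π.
  (u')² squared terms: (-1)²·∫cos(x)² dx = 1·π/2 = π/2;  (8)²·∫cos(2x)² dx = 64·π/2 = 32*π;  (20)²·∫sin(4x)² dx = 400·π/2 = 200*π.
  (u')² cross terms: 2·(-1)·(8)·∫cos(x)·cos(2x) dx = -16·(0) = 0;  2·(-1)·(20)·∫cos(x)·sin(4x) dx = -40·(8/15) = -64/3;  2·(8)·(20)·∫cos(2x)·sin(4x) dx = 320·(0) = 0.
  So ∫_0^π (u')² dx = π/2 + 32*π + 200*π + 0 − 64/3 + 0 = -64/3 + 465*π/2.
||u||_{H^1}^2 = (-4/3 + 21*π) + (-64/3 + 465*π/2) = -68/3 + 507*π/2.


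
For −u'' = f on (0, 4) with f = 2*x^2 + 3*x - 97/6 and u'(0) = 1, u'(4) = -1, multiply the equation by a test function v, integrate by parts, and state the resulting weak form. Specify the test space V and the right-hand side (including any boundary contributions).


V = H^1(0, 4) (v unrestricted at boundary; u is determined up to an additive constant); weak form: ∫_0^4 u'v' dx = ∫_0^4 (2*x^2 + 3*x - 97/6) v dx − v(4) − v(0) for all v ∈ V.

Multiply both sides by a test function v and integrate from 0 to 4:
  ∫_0^4 −u''(x) v(x) dx = ∫_0^4 f(x) v(x) dx.
Integrate the LHS by parts once:
  ∫_0^4 −u'' v dx = −[u'(x) v(x)]_0^4 + ∫_0^4 u'(x) v'(x) dx.
Thus ∫_0^4 u'(x) v'(x) dx = ∫_0^4 f(x) v(x) dx + [u'(x) v(x)]_0^4.
Choose V so that boundary terms are either known or forced to vanish.
u has inhomogeneous Neumann u'(0) = 1, u'(4) = -1. [u' v]_0^4 = (-1)·v(4) − (1)·v(0) = − v(4) − v(0). Take V = H^1(0, 4); boundary term becomes part of RHS.
Weak formulation: find u (satisfying any essential BC) such that ∫_0^4 u'(x) v'(x) dx = ∫_0^4 f v dx − v(4) − v(0) for all v ∈ V (Neumann data are natural BCs: they enter the RHS as boundary terms).
Substituting f(x) = 2*x^2 + 3*x - 97/6, the right-hand side is ∫_0^4 (2*x^2 + 3*x - 97/6) v dx − v(4) − v(0).
Compatibility check (pure Neumann): taking v ≡ 1 ∈ V gives 0 = ∫_0^4 f dx + (-1) − (1), i.e. ∫_0^4 f dx must equal u'(0) − u'(4) = 2. Indeed ∫_0^4 (2*x^2 + 3*x - 97/6) dx = 2, so the data are compatible. The solution is then unique only up to an additive constant (fix it e.g. by requiring ∫_0^4 u dx = 0).


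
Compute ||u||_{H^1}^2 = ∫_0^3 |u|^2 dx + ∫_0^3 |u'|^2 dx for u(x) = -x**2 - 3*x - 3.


||u||_{H^1}^2 = 5301/10

The H^1 norm (squared) on an interval (0, L) is
  ||u||_{H^1}^2 = ∫_0^L u(x)^2 dx + ∫_0^L u'(x)^2 dx.
Compute u'(x) = -2*x - 3.
Then u(x)^2 = x**4 + 6*x**3 + 15*x**2 + 18*x + 9 and u'(x)^2 = 4*x**2 + 12*x + 9.
Integrate each monomial from 0 to 3 using ∫_0^3 c·x^n dx = c·3^(n+1)/(n+1):
  ∫_0^3 u(x)^2 dx = ∫_0^3 (x^4 + 6*x^3 + 15*x^2 + 18*x + 9) dx. Term by term:
    ∫_0^3 x^4 dx = 243/5;  ∫_0^3 6*x^3 dx = 243/2;  ∫_0^3 15*x^2 dx = 135;
    ∫_0^3 18*x dx = 81;  ∫_0^3 9 dx = 27.
  Sum: 243/5 + 243/2 + 135 + 81 + 27 = 4131/10.
  ∫_0^3 u'(x)^2 dx = ∫_0^3 (4*x^2 + 12*x + 9) dx. Term by term:
    ∫_0^3 4*x^2 dx = 36;  ∫_0^3 12*x dx = 54;  ∫_0^3 9 dx = 27.
  Sum: 36 + 54 + 27 = 117.
Adding: ||u||_{H^1}^2 = 4131/10 + 117 = 5301/10.


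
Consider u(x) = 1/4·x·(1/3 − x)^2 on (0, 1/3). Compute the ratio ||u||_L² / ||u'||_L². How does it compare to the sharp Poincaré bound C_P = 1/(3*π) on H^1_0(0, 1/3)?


||u||_L² / ||u'||_L² = sqrt(14)/42 < C_P = 1/(3*π).

u(x) = 1/4·x·(1/3 − x)^2, so u'(x) = (3*x - 1)*(9*x - 1)/36.
u(x) = 1/4·x·(1/3 − x)^2 vanishes at x = 0 and x = 1/3, so u ∈ H^1_0(0, 1/3). Differentiate via the product rule and integrate the resulting polynomials term by term.
  ∫_0^1/3 u² dx = ∫_0^1/3 (x^6/16 - x^5/12 + x^4/24 - x^3/108 + x^2/1296) dx. Term by term:
    ∫_0^1/3 x^6/16 dx = 1/244944;  ∫_0^1/3 -x^5/12 dx = -1/52488;  ∫_0^1/3 x^4/24 dx = 1/29160;
    ∫_0^1/3 -x^3/108 dx = -1/34992;  ∫_0^1/3 x^2/1296 dx = 1/104976.
  Sum: 1/244944 − 1/52488 + 1/29160 − 1/34992 + 1/104976 = 1/3674160.
  ∫_0^1/3 (u')² dx = ∫_0^1/3 (9*x^4/16 - x^3/2 + 11*x^2/72 - x/54 + 1/1296) dx. Term by term:
    ∫_0^1/3 9*x^4/16 dx = 1/2160;  ∫_0^1/3 -x^3/2 dx = -1/648;  ∫_0^1/3 11*x^2/72 dx = 11/5832;
    ∫_0^1/3 -x/54 dx = -1/972;  ∫_0^1/3 1/1296 dx = 1/3888.
  Sum: 1/2160 − 1/648 + 11/5832 − 1/972 + 1/3888 = 1/29160.
∫_0^1/3 u² dx = 1/3674160, so ||u||_L² = sqrt(35)/11340.
∫_0^1/3 (u')² dx = 1/29160, so ||u'||_L² = sqrt(10)/540.
Ratio ||u||_L² / ||u'||_L² = sqrt(14)/42.
Sharp Poincaré constant on H^1_0(0, 1/3) is C_P = L/π = 1/(3*π), achieved by sin(3*π·x).
A polynomial bump cannot attain the sharp Poincaré constant (only the first sine eigenfunction does), so the ratio is strictly less than C_P, consistent with ||u||_L² ≤ C_P ||u'||_L².


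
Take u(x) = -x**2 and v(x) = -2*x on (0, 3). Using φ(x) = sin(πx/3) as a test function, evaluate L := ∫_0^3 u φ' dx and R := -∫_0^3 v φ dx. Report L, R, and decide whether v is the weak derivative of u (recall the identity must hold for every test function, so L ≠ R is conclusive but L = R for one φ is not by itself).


LHS = 18/π, RHS = 18/π. Yes, v = u' weakly.

u(x) = -x**2, classical derivative u'(x) = -2*x.
φ(x) = sin(πx/3), so φ'(x) = π*cos(π*x/3)/3.
Note φ(0) = φ(3) = 0, so the boundary term u·φ vanishes.
LHS = ∫_0^3 u(x) φ'(x) dx = ∫_0^3 (-π*x^2*cos(π*x/3)/3) dx. Term by term:
  ∫_0^3 -π*x^2*cos(π*x/3)/3 dx = 18/π.
So LHS = 18/π.
∫_0^3 v(x) φ(x) dx = ∫_0^3 (-2*x*sin(π*x/3)) dx. Term by term:
  ∫_0^3 -2*x*sin(π*x/3) dx = -18/π.
So RHS = -∫_0^3 v(x) φ(x) dx = 18/π.
LHS = RHS, so the identity holds for this test φ.
Moreover u is smooth here and v(x) = u'(x) = -2*x pointwise, so the identity holds for every test function. Hence v is the weak derivative of u.


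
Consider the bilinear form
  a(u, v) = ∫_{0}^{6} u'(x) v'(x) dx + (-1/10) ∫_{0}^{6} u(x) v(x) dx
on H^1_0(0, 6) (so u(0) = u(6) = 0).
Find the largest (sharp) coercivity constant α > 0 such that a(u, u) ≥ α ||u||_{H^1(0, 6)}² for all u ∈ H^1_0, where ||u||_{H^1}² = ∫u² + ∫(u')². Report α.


α = (-18/5 + π^2)/(π^2 + 36)

Coercivity of a(·,·) on H^1_0(0, 6) means a(u, u) ≥ α ||u||_{H^1}² for every u ∈ H^1_0.
The interval has length L = 6, and Poincaré/coercivity depend only on L. Here a(u, u) = ∫(u')² + (-1/10)·∫u².
Here c = -1/10 < 0 with |c| < (π/L)² = π^2/36, so coercivity still holds. The condition a(u,u) ≥ α||u||_{H^1}² reads (1−α)∫(u')² ≥ (α−c)∫u². Any admissible α is ≤ 1 (rapidly oscillating u have ∫u²/∫(u')² → 0), and α = 1 would force 0 ≥ (1−c)∫u², impossible since c < 1; so 1−α > 0. By the sharp Poincaré inequality on H^1_0 of an interval of length L, ∫(u')² ≥ (π/L)²∫u² with equality for the first sine mode sin(π(x−x₀)/L) (x₀ the left endpoint), so the inequality holds for all u iff (1−α)(π/L)² ≥ α − c, i.e. α ≤ ((π/L)² + c)/((π/L)² + 1) = (1 + c(L/π)²)/(1 + (L/π)²). (Direct route, valid since c ≤ 0: Poincaré gives c∫u² ≥ c(L/π)²∫(u')², so a(u,u) ≥ (1 + c(L/π)²)∫(u')², while ||u||_{H^1}² ≤ (1 + (L/π)²)∫(u')²; dividing yields the same α.) With (π/L)² = π^2/36 and c = -1/10, the largest admissible constant is α = ((π/L)² + c)/((π/L)² + 1).
Simplifying, α = (-18/5 + π^2)/(π^2 + 36).


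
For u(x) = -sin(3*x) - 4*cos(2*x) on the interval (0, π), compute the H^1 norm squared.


||u||_{H^1(0,π)}^2 = 48 + 45*π

u'(x) = 8*sin(2*x) - 3*cos(3*x).
Expand u² and (u')² and integrate term by term on (0, π), using: for integers n ≥ 1, ∫_0^π sin²(nx) dx = ∫_0^π cos²(nx) dx = π/2; for n ≠ n', ∫_0^π sin(nx)sin(n'x) dx = ∫_0^π cos(nx)cos(n'x) dx = 0; and by product-to-sum, ∫_0^π sin(nx)cos(n'x) dx = ½∫_0^π [sin((n+n')x) + sin((n−n')x)] dx, which is 0 when n+n' is even and 2n/(n²−n'²) when n+n' is odd (it need not vanish on (0, π)).
  u² squared terms: (-1)²·∫sin(3x)² dx = 1·π/2 = π/2;  (-4)²·∫cos(2x)² dx = 16·π/2 = 8*π.
  u² cross terms: 2·(-1)·(-4)·∫sin(3x)·cos(2x) dx = 8·(6/5) = 48/5.
  So ∫_0^π u² dx = π/2 + 8*π + 48/5 = 48/5 + 17*π/2.
  (u')² squared terms: (-3)²·∫cos(3x)² dx = 9·π/2 = 9*π/2;  (8)²·∫sin(2x)² dx = 64·π/2 = 32*π.
  (u')² cross terms: 2·(-3)·(8)·∫cos(3x)·sin(2x) dx = -48·(-4/5) = 192/5.
  So ∫_0^π (u')² dx = 9*π/2 + 32*π + 192/5 = 192/5 + 73*π/2.
||u||_{H^1}^2 = (48/5 + 17*π/2) + (192/5 + 73*π/2) = 48 + 45*π.


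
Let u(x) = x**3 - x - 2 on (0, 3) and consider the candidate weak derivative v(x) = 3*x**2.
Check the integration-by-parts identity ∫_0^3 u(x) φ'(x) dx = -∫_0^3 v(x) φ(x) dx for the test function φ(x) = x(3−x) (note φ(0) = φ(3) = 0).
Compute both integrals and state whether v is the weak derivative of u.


LHS = -639/20, RHS = -729/20. No, v is not the weak derivative of u.

u(x) = x**3 - x - 2, classical derivative u'(x) = 3*x**2 - 1.
φ(x) = x(3−x), so φ'(x) = 3 - 2*x.
Note φ(0) = φ(3) = 0, so the boundary term u·φ vanishes.
LHS = ∫_0^3 u(x) φ'(x) dx = ∫_0^3 (-2*x^4 + 3*x^3 + 2*x^2 + x - 6) dx. Term by term:
  ∫_0^3 -2*x^4 dx = -486/5;  ∫_0^3 3*x^3 dx = 243/4;  ∫_0^3 2*x^2 dx = 18;
  ∫_0^3 x dx = 9/2;  ∫_0^3 -6 dx = -18.
Sum: -486/5 + 243/4 + 18 + 9/2 − 18 = -639/20.
So LHS = -639/20.
∫_0^3 v(x) φ(x) dx = ∫_0^3 (-3*x^4 + 9*x^3) dx. Term by term:
  ∫_0^3 -3*x^4 dx = -729/5;  ∫_0^3 9*x^3 dx = 729/4.
Sum: -729/5 + 729/4 = 729/20.
So RHS = -∫_0^3 v(x) φ(x) dx = -729/20.
LHS − RHS = 9/2 ≠ 0, so the identity fails.
(For a valid weak derivative the identity must hold for EVERY test function, in particular this one. The failure shows v is NOT the weak derivative of u.)
Correct weak derivative would be u'(x) = 3*x**2 - 1.


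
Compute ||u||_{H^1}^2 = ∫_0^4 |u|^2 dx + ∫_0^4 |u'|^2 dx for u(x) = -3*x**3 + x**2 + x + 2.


||u||_{H^1}^2 = 1031868/35

The H^1 norm (squared) on an interval (0, L) is
  ||u||_{H^1}^2 = ∫_0^L u(x)^2 dx + ∫_0^L u'(x)^2 dx.
Compute u'(x) = -9*x**2 + 2*x + 1.
Then u(x)^2 = 9*x**6 - 6*x**5 - 5*x**4 - 10*x**3 + 5*x**2 + 4*x + 4 and u'(x)^2 = 81*x**4 - 36*x**3 - 14*x**2 + 4*x + 1.
Integrate each monomial from 0 to 4 using ∫_0^4 c·x^n dx = c·4^(n+1)/(n+1):
  ∫_0^4 u(x)^2 dx = ∫_0^4 (9*x^6 - 6*x^5 - 5*x^4 - 10*x^3 + 5*x^2 + 4*x + 4) dx. Term by term:
    ∫_0^4 9*x^6 dx = 147456/7;  ∫_0^4 -6*x^5 dx = -4096;  ∫_0^4 -5*x^4 dx = -1024;
    ∫_0^4 -10*x^3 dx = -640;  ∫_0^4 5*x^2 dx = 320/3;  ∫_0^4 4*x dx = 32;
    ∫_0^4 4 dx = 16.
  Sum: 147456/7 − 4096 − 1024 − 640 + 320/3 + 32 + 16 = 324656/21.
  ∫_0^4 u'(x)^2 dx = ∫_0^4 (81*x^4 - 36*x^3 - 14*x^2 + 4*x + 1) dx. Term by term:
    ∫_0^4 81*x^4 dx = 82944/5;  ∫_0^4 -36*x^3 dx = -2304;  ∫_0^4 -14*x^2 dx = -896/3;
    ∫_0^4 4*x dx = 32;  ∫_0^4 1 dx = 4.
  Sum: 82944/5 − 2304 − 896/3 + 32 + 4 = 210332/15.
Adding: ||u||_{H^1}^2 = 324656/21 + 210332/15 = 1031868/35.


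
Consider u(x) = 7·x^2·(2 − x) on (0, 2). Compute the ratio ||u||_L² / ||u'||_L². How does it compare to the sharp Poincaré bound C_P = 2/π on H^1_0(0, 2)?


||u||_L² / ||u'||_L² = sqrt(14)/7 < C_P = 2/π.

u(x) = 7·x^2·(2 − x), so u'(x) = 7*x*(4 - 3*x).
u(x) = 7·x^2·(2 − x) vanishes at x = 0 and x = 2, so u ∈ H^1_0(0, 2). Differentiate via the product rule and integrate the resulting polynomials term by term.
  ∫_0^2 u² dx = ∫_0^2 (49*x^6 - 196*x^5 + 196*x^4) dx. Term by term:
    ∫_0^2 49*x^6 dx = 896;  ∫_0^2 -196*x^5 dx = -6272/3;  ∫_0^2 196*x^4 dx = 6272/5.
  Sum: 896 − 6272/3 + 6272/5 = 896/15.
  ∫_0^2 (u')² dx = ∫_0^2 (441*x^4 - 1176*x^3 + 784*x^2) dx. Term by term:
    ∫_0^2 441*x^4 dx = 14112/5;  ∫_0^2 -1176*x^3 dx = -4704;  ∫_0^2 784*x^2 dx = 6272/3.
  Sum: 14112/5 − 4704 + 6272/3 = 3136/15.
∫_0^2 u² dx = 896/15, so ||u||_L² = 8*sqrt(210)/15.
∫_0^2 (u')² dx = 3136/15, so ||u'||_L² = 56*sqrt(15)/15.
Ratio ||u||_L² / ||u'||_L² = sqrt(14)/7.
Sharp Poincaré constant on H^1_0(0, 2) is C_P = L/π = 2/π, achieved by sin(π/2·x).
A polynomial bump cannot attain the sharp Poincaré constant (only the first sine eigenfunction does), so the ratio is strictly less than C_P, consistent with ||u||_L² ≤ C_P ||u'||_L².


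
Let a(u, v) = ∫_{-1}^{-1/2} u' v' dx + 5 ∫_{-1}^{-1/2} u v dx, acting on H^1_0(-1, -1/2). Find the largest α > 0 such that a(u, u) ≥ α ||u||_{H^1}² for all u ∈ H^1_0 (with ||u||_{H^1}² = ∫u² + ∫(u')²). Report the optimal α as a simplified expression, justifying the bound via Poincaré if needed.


α = 1

Coercivity of a(·,·) on H^1_0(-1, -1/2) means a(u, u) ≥ α ||u||_{H^1}² for every u ∈ H^1_0.
The interval has length L = 1/2, and Poincaré/coercivity depend only on L. Here a(u, u) = ∫(u')² + (5)·∫u².
Here c = 5 ≥ 1, so a(u,u) = ∫(u')² + c∫u² ≥ ∫(u')² + ∫u² = ||u||_{H^1}², i.e. α = 1 works. No larger α is possible: a(u,u) ≥ α||u||_{H^1}² means (1−α)∫(u')² ≥ (α−c)∫u², and for the modes u_n = sin(nπ(x−x₀)/L) (x₀ the left endpoint) one has ∫u_n²/∫(u_n')² = (L/(nπ))² → 0, so a(u_n,u_n)/||u_n||_{H^1}² → 1. Hence the optimal constant is α = 1.
Therefore α = 1.


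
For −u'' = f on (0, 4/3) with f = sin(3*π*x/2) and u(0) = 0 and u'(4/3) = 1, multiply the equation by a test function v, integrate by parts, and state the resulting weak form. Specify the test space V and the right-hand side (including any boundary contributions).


V = {v ∈ H^1(0, 4/3) : v(0) = 0} (test functions vanish at x = 0 where u is specified); weak form: ∫_0^4/3 u'v' dx = ∫_0^4/3 (sin(3*π*x/2)) v dx + v(4/3) for all v ∈ V.

Multiply both sides by a test function v and integrate from 0 to 4/3:
  ∫_0^4/3 −u''(x) v(x) dx = ∫_0^4/3 f(x) v(x) dx.
Integrate the LHS by parts once:
  ∫_0^4/3 −u'' v dx = −[u'(x) v(x)]_0^4/3 + ∫_0^4/3 u'(x) v'(x) dx.
Thus ∫_0^4/3 u'(x) v'(x) dx = ∫_0^4/3 f(x) v(x) dx + [u'(x) v(x)]_0^4/3.
Choose V so that boundary terms are either known or forced to vanish.
Mixed BC: u(0) = 0 (Dirichlet) and u'(4/3) = 1 (Neumann). Define V = {v ∈ H^1(0, 4/3) : v(0) = 0}. Then [u' v]_0^4/3 = u'(4/3)·v(4/3) − u'(0)·0 = v(4/3).
Weak formulation: find u (satisfying any essential BC) such that ∫_0^4/3 u'(x) v'(x) dx = ∫_0^4/3 f v dx + v(4/3) for all v ∈ V (Dirichlet at 0 absorbed into V; Neumann datum at x = 4/3 contributes the boundary term).
Substituting f(x) = sin(3*π*x/2), the right-hand side is ∫_0^4/3 (sin(3*π*x/2)) v dx + v(4/3).


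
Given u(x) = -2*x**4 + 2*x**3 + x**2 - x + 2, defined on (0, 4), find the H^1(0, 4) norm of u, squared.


||u||_{H^1}^2 = 44760476/315

The H^1 norm (squared) on an interval (0, L) is
  ||u||_{H^1}^2 = ∫_0^L u(x)^2 dx + ∫_0^L u'(x)^2 dx.
Compute u'(x) = -8*x**3 + 6*x**2 + 2*x - 1.
Then u(x)^2 = 4*x**8 - 8*x**7 + 8*x**5 - 11*x**4 + 6*x**3 + 5*x**2 - 4*x + 4 and u'(x)^2 = 64*x**6 - 96*x**5 + 4*x**4 + 40*x**3 - 8*x**2 - 4*x + 1.
Integrate each monomial from 0 to 4 using ∫_0^4 c·x^n dx = c·4^(n+1)/(n+1):
  ∫_0^4 u(x)^2 dx = ∫_0^4 (4*x^8 - 8*x^7 + 8*x^5 - 11*x^4 + 6*x^3 + 5*x^2 - 4*x + 4) dx. Term by term:
    ∫_0^4 4*x^8 dx = 1048576/9;  ∫_0^4 -8*x^7 dx = -65536;  ∫_0^4 8*x^5 dx = 16384/3;
    ∫_0^4 -11*x^4 dx = -11264/5;  ∫_0^4 6*x^3 dx = 384;  ∫_0^4 5*x^2 dx = 320/3;
    ∫_0^4 -4*x dx = -32;  ∫_0^4 4 dx = 16.
  Sum: 1048576/9 − 65536 + 16384/3 − 11264/5 + 384 + 320/3 − 32 + 16 = 2459504/45.
  ∫_0^4 u'(x)^2 dx = ∫_0^4 (64*x^6 - 96*x^5 + 4*x^4 + 40*x^3 - 8*x^2 - 4*x + 1) dx. Term by term:
    ∫_0^4 64*x^6 dx = 1048576/7;  ∫_0^4 -96*x^5 dx = -65536;  ∫_0^4 4*x^4 dx = 4096/5;
    ∫_0^4 40*x^3 dx = 2560;  ∫_0^4 -8*x^2 dx = -512/3;  ∫_0^4 -4*x dx = -32;
    ∫_0^4 1 dx = 4.
  Sum: 1048576/7 − 65536 + 4096/5 + 2560 − 512/3 − 32 + 4 = 9181316/105.
Adding: ||u||_{H^1}^2 = 2459504/45 + 9181316/105 = 44760476/315.


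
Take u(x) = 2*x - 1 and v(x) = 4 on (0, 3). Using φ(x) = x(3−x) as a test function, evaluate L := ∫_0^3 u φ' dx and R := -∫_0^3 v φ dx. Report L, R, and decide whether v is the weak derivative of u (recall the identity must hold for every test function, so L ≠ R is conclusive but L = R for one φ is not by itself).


LHS = -9, RHS = -18. No, v is not the weak derivative of u.

u(x) = 2*x - 1, classical derivative u'(x) = 2.
φ(x) = x(3−x), so φ'(x) = 3 - 2*x.
Note φ(0) = φ(3) = 0, so the boundary term u·φ vanishes.
LHS = ∫_0^3 u(x) φ'(x) dx = ∫_0^3 (-4*x^2 + 8*x - 3) dx. Term by term:
  ∫_0^3 -4*x^2 dx = -36;  ∫_0^3 8*x dx = 36;  ∫_0^3 -3 dx = -9.
Sum: -36 + 36 − 9 = -9.
So LHS = -9.
∫_0^3 v(x) φ(x) dx = ∫_0^3 (-4*x^2 + 12*x) dx. Term by term:
  ∫_0^3 -4*x^2 dx = -36;  ∫_0^3 12*x dx = 54.
Sum: -36 + 54 = 18.
So RHS = -∫_0^3 v(x) φ(x) dx = -18.
LHS − RHS = 9 ≠ 0, so the identity fails.
(For a valid weak derivative the identity must hold for EVERY test function, in particular this one. The failure shows v is NOT the weak derivative of u.)
Correct weak derivative would be u'(x) = 2.


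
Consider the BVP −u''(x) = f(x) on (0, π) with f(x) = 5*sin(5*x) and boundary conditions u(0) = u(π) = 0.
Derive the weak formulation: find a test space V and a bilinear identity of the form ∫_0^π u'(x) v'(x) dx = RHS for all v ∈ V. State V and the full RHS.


V = H^1_0(0, π) (so v(0) = v(π) = 0); weak form: ∫_0^π u'v' dx = ∫_0^π (5*sin(5*x)) v dx for all v ∈ V.

Multiply both sides by a test function v and integrate from 0 to π:
  ∫_0^π −u''(x) v(x) dx = ∫_0^π f(x) v(x) dx.
Integrate the LHS by parts once:
  ∫_0^π −u'' v dx = −[u'(x) v(x)]_0^π + ∫_0^π u'(x) v'(x) dx.
Thus ∫_0^π u'(x) v'(x) dx = ∫_0^π f(x) v(x) dx + [u'(x) v(x)]_0^π.
Choose V so that boundary terms are either known or forced to vanish.
u is Dirichlet: u(0) = u(π) = 0. Let V = H^1_0(0, π); then v(0) = v(π) = 0, and [u' v]_0^π = 0.
Weak formulation: find u (satisfying any essential BC) such that ∫_0^π u'(x) v'(x) dx = ∫_0^π f v dx for all v ∈ V.
Substituting f(x) = 5*sin(5*x), the right-hand side is ∫_0^π (5*sin(5*x)) v dx.


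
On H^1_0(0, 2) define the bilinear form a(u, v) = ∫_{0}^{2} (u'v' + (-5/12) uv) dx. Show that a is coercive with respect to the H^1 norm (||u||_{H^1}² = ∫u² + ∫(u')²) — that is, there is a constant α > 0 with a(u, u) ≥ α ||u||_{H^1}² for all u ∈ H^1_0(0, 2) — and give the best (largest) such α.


α = (-5/3 + π^2)/(4 + π^2)

Coercivity of a(·,·) on H^1_0(0, 2) means a(u, u) ≥ α ||u||_{H^1}² for every u ∈ H^1_0.
The interval has length L = 2, and Poincaré/coercivity depend only on L. Here a(u, u) = ∫(u')² + (-5/12)·∫u².
Here c = -5/12 < 0 with |c| < (π/L)² = π^2/4, so coercivity still holds. The condition a(u,u) ≥ α||u||_{H^1}² reads (1−α)∫(u')² ≥ (α−c)∫u². Any admissible α is ≤ 1 (rapidly oscillating u have ∫u²/∫(u')² → 0), and α = 1 would force 0 ≥ (1−c)∫u², impossible since c < 1; so 1−α > 0. By the sharp Poincaré inequality on H^1_0 of an interval of length L, ∫(u')² ≥ (π/L)²∫u² with equality for the first sine mode sin(π(x−x₀)/L) (x₀ the left endpoint), so the inequality holds for all u iff (1−α)(π/L)² ≥ α − c, i.e. α ≤ ((π/L)² + c)/((π/L)² + 1) = (1 + c(L/π)²)/(1 + (L/π)²). (Direct route, valid since c ≤ 0: Poincaré gives c∫u² ≥ c(L/π)²∫(u')², so a(u,u) ≥ (1 + c(L/π)²)∫(u')², while ||u||_{H^1}² ≤ (1 + (L/π)²)∫(u')²; dividing yields the same α.) With (π/L)² = π^2/4 and c = -5/12, the largest admissible constant is α = ((π/L)² + c)/((π/L)² + 1).
Simplifying, α = (-5/3 + π^2)/(4 + π^2).


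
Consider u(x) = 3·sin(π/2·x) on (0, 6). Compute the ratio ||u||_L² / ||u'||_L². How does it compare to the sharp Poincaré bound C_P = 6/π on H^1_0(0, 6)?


||u||_L² / ||u'||_L² = 2/π < C_P = 6/π.

u(x) = 3·sin(π/2·x), so u'(x) = 3*π*cos(π*x/2)/2.
Writing u(x) = A·sin(kπx/L) with A = 3 and k = 3, use ∫_0^L sin²(kπx/L) dx = L/2 and ∫_0^L cos²(kπx/L) dx = L/2.
u² = 9·sin²(π/2·x) and (u')² = 9*π^2/4·cos²(π/2·x), and each of sin², cos² integrates to L/2 = 3 over (0, 6).
∫_0^6 u² dx = 27, so ||u||_L² = 3*sqrt(3).
∫_0^6 (u')² dx = 27*π^2/4, so ||u'||_L² = 3*sqrt(3)*π/2.
Ratio ||u||_L² / ||u'||_L² = 2/π.
Sharp Poincaré constant on H^1_0(0, 6) is C_P = L/π = 6/π, achieved by sin(π/6·x).
This is the k = 3 harmonic; the ratio L/(kπ) is strictly less than C_P = L/π, consistent with the sharp inequality ||u||_L² ≤ C_P ||u'||_L².


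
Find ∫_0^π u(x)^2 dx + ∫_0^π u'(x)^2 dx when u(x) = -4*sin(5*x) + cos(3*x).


||u||_{H^1(0,π)}^2 = 213*π

u'(x) = -3*sin(3*x) - 20*cos(5*x).
Expand u² and (u')² and integrate term by term on (0, π), using: for integers n ≥ 1, ∫_0^π sin²(nx) dx = ∫_0^π cos²(nx) dx = π/2; for n ≠ n', ∫_0^π sin(nx)sin(n'x) dx = ∫_0^π cos(nx)cos(n'x) dx = 0; and by product-to-sum, ∫_0^π sin(nx)cos(n'x) dx = ½∫_0^π [sin((n+n')x) + sin((n−n')x)] dx, which is 0 when n+n' is even and 2n/(n²−n'²) when n+n' is odd (it need not vanish on (0, π)).
  u² squared terms: (-4)²·∫sin(5x)² dx = 16·π/2 = 8*π;  (1)²·∫cos(3x)² dx = 1·π/2 = π/2.
  u² cross terms: 2·(-4)·(1)·∫sin(5x)·cos(3x) dx = -8·(0) = 0.
  So ∫_0^π u² dx = 8*π + π/2 + 0 = 17*π/2.
  (u')² squared terms: (-20)²·∫cos(5x)² dx = 400·π/2 = 200*π;  (-3)²·∫sin(3x)² dx = 9·π/2 = 9*π/2.
  (u')² cross terms: 2·(-20)·(-3)·∫cos(5x)·sin(3x) dx = 120·(0) = 0.
  So ∫_0^π (u')² dx = 200*π + 9*π/2 + 0 = 409*π/2.
||u||_{H^1}^2 = (17*π/2) + (409*π/2) = 213*π.


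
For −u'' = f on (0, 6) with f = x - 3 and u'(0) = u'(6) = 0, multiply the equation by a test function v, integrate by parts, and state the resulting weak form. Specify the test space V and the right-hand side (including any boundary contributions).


V = H^1(0, 6) (no boundary constraint on v; u is determined up to an additive constant); weak form: ∫_0^6 u'v' dx = ∫_0^6 (x - 3) v dx for all v ∈ V.

Multiply both sides by a test function v and integrate from 0 to 6:
  ∫_0^6 −u''(x) v(x) dx = ∫_0^6 f(x) v(x) dx.
Integrate the LHS by parts once:
  ∫_0^6 −u'' v dx = −[u'(x) v(x)]_0^6 + ∫_0^6 u'(x) v'(x) dx.
Thus ∫_0^6 u'(x) v'(x) dx = ∫_0^6 f(x) v(x) dx + [u'(x) v(x)]_0^6.
Choose V so that boundary terms are either known or forced to vanish.
u has homogeneous Neumann: u'(0) = u'(6) = 0. So [u' v]_0^6 = 0·v(6) − 0·v(0) = 0 for any v; take V = H^1(0, 6).
Weak formulation: find u (satisfying any essential BC) such that ∫_0^6 u'(x) v'(x) dx = ∫_0^6 f v dx for all v ∈ V (homogeneous Neumann, so boundary terms vanish).
Substituting f(x) = x - 3, the right-hand side is ∫_0^6 (x - 3) v dx.
Compatibility check (pure Neumann): taking v ≡ 1 ∈ V gives 0 = ∫_0^6 f dx + (0) − (0), i.e. ∫_0^6 f dx must equal u'(0) − u'(6) = 0. Indeed ∫_0^6 (x - 3) dx = 0, so the data are compatible. The solution is then unique only up to an additive constant (fix it e.g. by requiring ∫_0^6 u dx = 0).


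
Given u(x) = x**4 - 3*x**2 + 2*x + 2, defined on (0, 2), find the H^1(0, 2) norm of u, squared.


||u||_{H^1}^2 = 8384/63

The H^1 norm (squared) on an interval (0, L) is
  ||u||_{H^1}^2 = ∫_0^L u(x)^2 dx + ∫_0^L u'(x)^2 dx.
Compute u'(x) = 4*x**3 - 6*x + 2.
Then u(x)^2 = x**8 - 6*x**6 + 4*x**5 + 13*x**4 - 12*x**3 - 8*x**2 + 8*x + 4 and u'(x)^2 = 16*x**6 - 48*x**4 + 16*x**3 + 36*x**2 - 24*x + 4.
Integrate each monomial from 0 to 2 using ∫_0^2 c·x^n dx = c·2^(n+1)/(n+1):
  ∫_0^2 u(x)^2 dx = ∫_0^2 (x^8 - 6*x^6 + 4*x^5 + 13*x^4 - 12*x^3 - 8*x^2 + 8*x + 4) dx. Term by term:
    ∫_0^2 x^8 dx = 512/9;  ∫_0^2 -6*x^6 dx = -768/7;  ∫_0^2 4*x^5 dx = 128/3;
    ∫_0^2 13*x^4 dx = 416/5;  ∫_0^2 -12*x^3 dx = -48;  ∫_0^2 -8*x^2 dx = -64/3;
    ∫_0^2 8*x dx = 16;  ∫_0^2 4 dx = 8.
  Sum: 512/9 − 768/7 + 128/3 + 416/5 − 48 − 64/3 + 16 + 8 = 8728/315.
  ∫_0^2 u'(x)^2 dx = ∫_0^2 (16*x^6 - 48*x^4 + 16*x^3 + 36*x^2 - 24*x + 4) dx. Term by term:
    ∫_0^2 16*x^6 dx = 2048/7;  ∫_0^2 -48*x^4 dx = -1536/5;  ∫_0^2 16*x^3 dx = 64;
    ∫_0^2 36*x^2 dx = 96;  ∫_0^2 -24*x dx = -48;  ∫_0^2 4 dx = 8.
  Sum: 2048/7 − 1536/5 + 64 + 96 − 48 + 8 = 3688/35.
Adding: ||u||_{H^1}^2 = 8728/315 + 3688/35 = 8384/63.
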